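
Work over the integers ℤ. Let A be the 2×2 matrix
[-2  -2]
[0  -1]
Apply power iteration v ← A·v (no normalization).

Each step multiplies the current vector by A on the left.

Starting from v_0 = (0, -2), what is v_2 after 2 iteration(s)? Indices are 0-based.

v_2 = (-12, -2)

v_0 = (0, -2).
v_1 = A·v_0 = (4, 2).
v_2 = A·v_1 = (-12, -2).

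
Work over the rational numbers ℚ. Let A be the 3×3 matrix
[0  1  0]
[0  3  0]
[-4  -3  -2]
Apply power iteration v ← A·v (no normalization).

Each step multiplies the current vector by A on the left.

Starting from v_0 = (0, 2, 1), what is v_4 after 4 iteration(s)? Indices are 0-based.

v_4 = (54, 162, -118)

v_0 = (0, 2, 1).
v_1 = A·v_0 = (2, 6, -8).
v_2 = A·v_1 = (6, 18, -10).
v_3 = A·v_2 = (18, 54, -58).
v_4 = A·v_3 = (54, 162, -118).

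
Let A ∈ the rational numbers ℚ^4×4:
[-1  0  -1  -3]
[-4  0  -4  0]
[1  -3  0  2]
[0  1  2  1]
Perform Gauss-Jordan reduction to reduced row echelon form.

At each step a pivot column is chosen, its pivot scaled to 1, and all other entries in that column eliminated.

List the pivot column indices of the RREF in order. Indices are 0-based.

step 1: normalize row 0 (÷-1) = (1, 0, 1, 3)
  row 1: subtract -4×row0 = (0, 0, 0, 12)
  row 2: subtract 1×row0 = (0, -3, -1, -1)
step 2: exchange rows 1,2
step 2: normalize row 1 (÷-3) = (0, 1, 1/3, 1/3)
  row 3: subtract 1×row1 = (0, 0, 5/3, 2/3)
step 3: exchange rows 2,3
step 3: normalize row 2 (÷5/3) = (0, 0, 1, 2/5)
  row 0: subtract 1×row2 = (1, 0, 0, 13/5)
  row 1: subtract 1/3×row2 = (0, 1, 0, 1/5)
step 4: normalize row 3 (÷12) = (0, 0, 0, 1)
  row 0: subtract 13/5×row3 = (1, 0, 0, 0)
  row 1: subtract 1/5×row3 = (0, 1, 0, 0)
  row 2: subtract 2/5×row3 = (0, 0, 1, 0)

pivot columns: 0, 1, 2, 3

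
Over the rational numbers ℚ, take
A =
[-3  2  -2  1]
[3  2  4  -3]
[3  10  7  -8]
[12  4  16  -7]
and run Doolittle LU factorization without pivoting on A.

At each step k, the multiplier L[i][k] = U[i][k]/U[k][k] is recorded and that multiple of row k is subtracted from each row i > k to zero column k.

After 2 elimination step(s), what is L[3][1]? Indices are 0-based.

L[3][1] = 3

Step 1: pivot at (0,0) is -3.
  row1 ← row1 − (-1)·row0  ⇒  L[1][0]=-1, U row1=(0, 4, 2, -2)
  row2 ← row2 − (-1)·row0  ⇒  L[2][0]=-1, U row2=(0, 12, 5, -7)
  row3 ← row3 − (-4)·row0  ⇒  L[3][0]=-4, U row3=(0, 12, 8, -3)
Step 2: pivot at (1,1) is 4.
  row2 ← row2 − (3)·row1  ⇒  L[2][1]=3, U row2=(0, 0, -1, -1)
  row3 ← row3 − (3)·row1  ⇒  L[3][1]=3, U row3=(0, 0, 2, 3)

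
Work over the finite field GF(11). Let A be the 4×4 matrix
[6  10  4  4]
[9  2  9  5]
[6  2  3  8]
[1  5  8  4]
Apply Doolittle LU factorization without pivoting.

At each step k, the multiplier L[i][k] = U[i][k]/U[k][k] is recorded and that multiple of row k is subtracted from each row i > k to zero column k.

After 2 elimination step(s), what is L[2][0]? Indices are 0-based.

L[2][0] = 1

k=0: U[0][0]=6
  eliminate (1,0): mult=7, new row 1: (0, 9, 3, 10); set L[1][0]=7
  eliminate (2,0): mult=1, new row 2: (0, 3, 10, 4); set L[2][0]=1
  eliminate (3,0): mult=2, new row 3: (0, 7, 0, 7); set L[3][0]=2
k=1: U[1][1]=9
  eliminate (2,1): mult=4, new row 2: (0, 0, 9, 8); set L[2][1]=4
  eliminate (3,1): mult=2, new row 3: (0, 0, 5, 9); set L[3][1]=2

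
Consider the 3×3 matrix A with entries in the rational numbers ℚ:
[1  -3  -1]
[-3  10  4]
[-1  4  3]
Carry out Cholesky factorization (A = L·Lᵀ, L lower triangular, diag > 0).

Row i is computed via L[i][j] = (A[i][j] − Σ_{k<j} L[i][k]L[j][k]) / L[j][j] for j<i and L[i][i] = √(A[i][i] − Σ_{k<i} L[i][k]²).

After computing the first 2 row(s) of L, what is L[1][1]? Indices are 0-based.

Step 1: L[0][0] = √(1) = 1.
  L[1][0] = (-3) / L[0][0] = -3.
Step 2: L[1][1] = √(1) = 1.

L[1][1] = 1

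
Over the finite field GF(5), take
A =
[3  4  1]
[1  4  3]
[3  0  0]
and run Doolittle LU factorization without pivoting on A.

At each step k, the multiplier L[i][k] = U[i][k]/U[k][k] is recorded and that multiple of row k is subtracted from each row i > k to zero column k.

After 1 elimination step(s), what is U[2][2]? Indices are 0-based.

Step 1: pivot at (0,0) is 3.
  row1 ← row1 − (2)·row0  ⇒  L[1][0]=2, U row1=(0, 1, 1)
  row2 ← row2 − (1)·row0  ⇒  L[2][0]=1, U row2=(0, 1, 4)

U[2][2] = 4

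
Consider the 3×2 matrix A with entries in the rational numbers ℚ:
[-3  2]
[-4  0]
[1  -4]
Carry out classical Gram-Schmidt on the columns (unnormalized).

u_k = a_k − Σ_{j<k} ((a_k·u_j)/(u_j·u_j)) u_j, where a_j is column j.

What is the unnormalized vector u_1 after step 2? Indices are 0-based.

u_1 = (11/13, -20/13, -47/13)

Step 1: u_0 = a_0 = (-3, -4, 1).
Step 2: u_1 = a_1 − (-5/13)·u_0 = (11/13, -20/13, -47/13).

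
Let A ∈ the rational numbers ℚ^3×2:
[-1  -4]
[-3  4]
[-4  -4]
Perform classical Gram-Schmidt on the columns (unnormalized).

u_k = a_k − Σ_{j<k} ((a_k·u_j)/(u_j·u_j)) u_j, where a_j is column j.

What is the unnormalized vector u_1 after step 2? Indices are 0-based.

Step 1: u_0 = a_0 = (-1, -3, -4).
Step 2: u_1 = a_1 − (4/13)·u_0 = (-48/13, 64/13, -36/13).

u_1 = (-48/13, 64/13, -36/13)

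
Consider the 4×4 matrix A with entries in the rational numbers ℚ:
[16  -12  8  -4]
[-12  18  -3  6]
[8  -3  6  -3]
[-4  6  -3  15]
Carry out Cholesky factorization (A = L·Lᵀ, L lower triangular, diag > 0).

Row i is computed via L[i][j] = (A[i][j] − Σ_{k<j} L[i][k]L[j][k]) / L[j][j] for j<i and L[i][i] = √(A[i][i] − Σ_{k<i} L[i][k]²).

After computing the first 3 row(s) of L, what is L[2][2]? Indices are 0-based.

Step 1: L[0][0] = √(16) = 4.
  L[1][0] = (-12) / L[0][0] = -3.
Step 2: L[1][1] = √(9) = 3.
  L[2][0] = (8) / L[0][0] = 2.
  L[2][1] = (3) / L[1][1] = 1.
Step 3: L[2][2] = √(1) = 1.

L[2][2] = 1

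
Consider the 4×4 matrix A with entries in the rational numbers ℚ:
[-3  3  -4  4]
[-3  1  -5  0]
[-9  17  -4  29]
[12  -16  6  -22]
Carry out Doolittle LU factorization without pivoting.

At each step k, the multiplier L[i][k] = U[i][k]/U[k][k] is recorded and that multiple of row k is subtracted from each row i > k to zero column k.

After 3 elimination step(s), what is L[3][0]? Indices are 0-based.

L[3][0] = -4

Step 1: pivot at (0,0) is -3.
  row1 ← row1 − (1)·row0  ⇒  L[1][0]=1, U row1=(0, -2, -1, -4)
  row2 ← row2 − (3)·row0  ⇒  L[2][0]=3, U row2=(0, 8, 8, 17)
  row3 ← row3 − (-4)·row0  ⇒  L[3][0]=-4, U row3=(0, -4, -10, -6)
Step 2: pivot at (1,1) is -2.
  row2 ← row2 − (-4)·row1  ⇒  L[2][1]=-4, U row2=(0, 0, 4, 1)
  row3 ← row3 − (2)·row1  ⇒  L[3][1]=2, U row3=(0, 0, -8, 2)
Step 3: pivot at (2,2) is 4.
  row3 ← row3 − (-2)·row2  ⇒  L[3][2]=-2, U row3=(0, 0, 0, 4)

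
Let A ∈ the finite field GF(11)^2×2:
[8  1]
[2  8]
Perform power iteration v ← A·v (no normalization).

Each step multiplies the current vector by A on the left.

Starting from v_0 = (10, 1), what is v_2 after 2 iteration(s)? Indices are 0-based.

v_2 = (5, 1)

v_0 = (10, 1).
v_1 = A·v_0 = (4, 6).
v_2 = A·v_1 = (5, 1).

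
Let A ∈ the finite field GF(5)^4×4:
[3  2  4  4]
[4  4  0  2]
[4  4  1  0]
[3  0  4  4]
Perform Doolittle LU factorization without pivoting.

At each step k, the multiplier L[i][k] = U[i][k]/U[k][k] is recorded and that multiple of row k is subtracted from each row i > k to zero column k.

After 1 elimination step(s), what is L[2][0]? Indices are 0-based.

L[2][0] = 3

Step 1: pivot at (0,0) is 3.
  row1 ← row1 − (3)·row0  ⇒  L[1][0]=3, U row1=(0, 3, 3, 0)
  row2 ← row2 − (3)·row0  ⇒  L[2][0]=3, U row2=(0, 3, 4, 3)
  row3 ← row3 − (1)·row0  ⇒  L[3][0]=1, U row3=(0, 3, 0, 0)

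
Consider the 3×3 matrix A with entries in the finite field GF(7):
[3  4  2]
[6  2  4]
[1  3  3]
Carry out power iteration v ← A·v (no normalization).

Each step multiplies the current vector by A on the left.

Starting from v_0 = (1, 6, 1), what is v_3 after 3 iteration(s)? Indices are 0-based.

v_3 = (5, 1, 3)

v_0 = (1, 6, 1).
v_1 = A·v_0 = (1, 1, 1).
v_2 = A·v_1 = (2, 5, 0).
v_3 = A·v_2 = (5, 1, 3).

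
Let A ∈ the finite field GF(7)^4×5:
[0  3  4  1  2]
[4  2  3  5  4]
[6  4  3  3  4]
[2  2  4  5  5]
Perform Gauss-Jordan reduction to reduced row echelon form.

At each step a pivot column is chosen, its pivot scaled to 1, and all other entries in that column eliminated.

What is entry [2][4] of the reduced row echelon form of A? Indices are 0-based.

M[2][4] = 3

step 1: exchange rows 0,1
step 1: normalize row 0 (÷4) = (1, 4, 6, 3, 1)
  row 2: subtract 6×row0 = (0, 1, 2, 6, 5)
  row 3: subtract 2×row0 = (0, 1, 6, 6, 3)
step 2: normalize row 1 (÷3) = (0, 1, 6, 5, 3)
  row 0: subtract 4×row1 = (1, 0, 3, 4, 3)
  row 2: subtract 1×row1 = (0, 0, 3, 1, 2)
  row 3: subtract 1×row1 = (0, 0, 0, 1, 0)
step 3: normalize row 2 (÷3) = (0, 0, 1, 5, 3)
  row 0: subtract 3×row2 = (1, 0, 0, 3, 1)
  row 1: subtract 6×row2 = (0, 1, 0, 3, 6)
step 4: normalize row 3 (÷1) = (0, 0, 0, 1, 0)
  row 0: subtract 3×row3 = (1, 0, 0, 0, 1)
  row 1: subtract 3×row3 = (0, 1, 0, 0, 6)
  row 2: subtract 5×row3 = (0, 0, 1, 0, 3)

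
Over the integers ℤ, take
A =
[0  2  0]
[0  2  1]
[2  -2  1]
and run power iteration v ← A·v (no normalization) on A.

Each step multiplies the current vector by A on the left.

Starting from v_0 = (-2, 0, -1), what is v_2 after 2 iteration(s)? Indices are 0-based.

v_0 = (-2, 0, -1).
v_1 = A·v_0 = (0, -1, -5).
v_2 = A·v_1 = (-2, -7, -3).

v_2 = (-2, -7, -3)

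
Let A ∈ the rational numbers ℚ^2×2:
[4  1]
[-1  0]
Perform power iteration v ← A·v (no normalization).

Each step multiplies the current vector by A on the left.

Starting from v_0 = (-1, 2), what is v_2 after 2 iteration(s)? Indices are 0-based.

v_2 = (-7, 2)

v_0 = (-1, 2).
v_1 = A·v_0 = (-2, 1).
v_2 = A·v_1 = (-7, 2).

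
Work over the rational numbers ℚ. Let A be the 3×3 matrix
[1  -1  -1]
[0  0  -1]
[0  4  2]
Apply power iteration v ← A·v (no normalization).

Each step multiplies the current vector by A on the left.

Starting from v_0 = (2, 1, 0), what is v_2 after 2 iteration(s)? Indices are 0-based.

v_2 = (-3, -4, 8)

v_0 = (2, 1, 0).
v_1 = A·v_0 = (1, 0, 4).
v_2 = A·v_1 = (-3, -4, 8).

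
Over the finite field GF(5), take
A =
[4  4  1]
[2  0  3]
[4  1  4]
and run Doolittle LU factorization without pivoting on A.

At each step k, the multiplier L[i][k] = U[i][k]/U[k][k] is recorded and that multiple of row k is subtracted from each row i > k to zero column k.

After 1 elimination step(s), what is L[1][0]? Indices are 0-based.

L[1][0] = 3

[col 0] pivot 4
  R1 -= 3*R0 → (0, 3, 0)  (L[1][0] := 3)
  R2 -= 1*R0 → (0, 2, 3)  (L[2][0] := 1)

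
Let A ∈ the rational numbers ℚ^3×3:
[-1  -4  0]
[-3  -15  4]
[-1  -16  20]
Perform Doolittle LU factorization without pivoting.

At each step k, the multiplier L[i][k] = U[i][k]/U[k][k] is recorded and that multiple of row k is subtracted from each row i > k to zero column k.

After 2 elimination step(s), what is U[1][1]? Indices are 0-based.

U[1][1] = -3

Step 1: pivot at (0,0) is -1.
  row1 ← row1 − (3)·row0  ⇒  L[1][0]=3, U row1=(0, -3, 4)
  row2 ← row2 − (1)·row0  ⇒  L[2][0]=1, U row2=(0, -12, 20)
Step 2: pivot at (1,1) is -3.
  row2 ← row2 − (4)·row1  ⇒  L[2][1]=4, U row2=(0, 0, 4)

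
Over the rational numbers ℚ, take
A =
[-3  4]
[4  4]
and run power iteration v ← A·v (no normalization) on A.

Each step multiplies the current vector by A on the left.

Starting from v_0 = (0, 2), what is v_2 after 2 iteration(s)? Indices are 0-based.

v_2 = (8, 64)

v_0 = (0, 2).
v_1 = A·v_0 = (8, 8).
v_2 = A·v_1 = (8, 64).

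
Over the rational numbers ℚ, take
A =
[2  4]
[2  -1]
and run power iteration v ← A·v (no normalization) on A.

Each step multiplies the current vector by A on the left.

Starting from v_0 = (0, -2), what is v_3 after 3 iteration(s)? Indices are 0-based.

v_3 = (-88, 2)

v_0 = (0, -2).
v_1 = A·v_0 = (-8, 2).
v_2 = A·v_1 = (-8, -18).
v_3 = A·v_2 = (-88, 2).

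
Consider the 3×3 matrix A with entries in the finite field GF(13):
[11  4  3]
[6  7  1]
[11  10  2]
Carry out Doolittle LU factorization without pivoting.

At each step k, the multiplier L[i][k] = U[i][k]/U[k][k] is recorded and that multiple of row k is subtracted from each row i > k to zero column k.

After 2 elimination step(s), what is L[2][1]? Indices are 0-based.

L[2][1] = 1

k=0: U[0][0]=11
  eliminate (1,0): mult=10, new row 1: (0, 6, 10); set L[1][0]=10
  eliminate (2,0): mult=1, new row 2: (0, 6, 12); set L[2][0]=1
k=1: U[1][1]=6
  eliminate (2,1): mult=1, new row 2: (0, 0, 2); set L[2][1]=1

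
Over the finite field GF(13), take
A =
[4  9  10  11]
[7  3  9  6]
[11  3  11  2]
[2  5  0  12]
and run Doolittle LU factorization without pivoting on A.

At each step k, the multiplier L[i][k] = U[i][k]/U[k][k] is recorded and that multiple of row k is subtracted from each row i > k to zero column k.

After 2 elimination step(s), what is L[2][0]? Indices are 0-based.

Step 1: pivot at (0,0) is 4.
  row1 ← row1 − (5)·row0  ⇒  L[1][0]=5, U row1=(0, 10, 11, 3)
  row2 ← row2 − (6)·row0  ⇒  L[2][0]=6, U row2=(0, 1, 3, 1)
  row3 ← row3 − (7)·row0  ⇒  L[3][0]=7, U row3=(0, 7, 8, 0)
Step 2: pivot at (1,1) is 10.
  row2 ← row2 − (4)·row1  ⇒  L[2][1]=4, U row2=(0, 0, 11, 2)
  row3 ← row3 − (2)·row1  ⇒  L[3][1]=2, U row3=(0, 0, 12, 7)

L[2][0] = 6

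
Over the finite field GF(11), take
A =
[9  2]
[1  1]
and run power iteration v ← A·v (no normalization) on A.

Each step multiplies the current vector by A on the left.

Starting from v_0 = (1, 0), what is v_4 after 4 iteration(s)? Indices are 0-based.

v_0 = (1, 0).
v_1 = A·v_0 = (9, 1).
v_2 = A·v_1 = (6, 10).
v_3 = A·v_2 = (8, 5).
v_4 = A·v_3 = (5, 2).

v_4 = (5, 2)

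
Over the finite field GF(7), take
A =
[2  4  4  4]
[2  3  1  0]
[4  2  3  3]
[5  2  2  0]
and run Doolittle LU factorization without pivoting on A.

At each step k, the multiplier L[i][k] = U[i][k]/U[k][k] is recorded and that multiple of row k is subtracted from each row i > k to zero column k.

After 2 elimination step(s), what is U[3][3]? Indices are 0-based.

U[3][3] = 1

k=0: U[0][0]=2
  eliminate (1,0): mult=1, new row 1: (0, 6, 4, 3); set L[1][0]=1
  eliminate (2,0): mult=2, new row 2: (0, 1, 2, 2); set L[2][0]=2
  eliminate (3,0): mult=6, new row 3: (0, 6, 6, 4); set L[3][0]=6
k=1: U[1][1]=6
  eliminate (2,1): mult=6, new row 2: (0, 0, 6, 5); set L[2][1]=6
  eliminate (3,1): mult=1, new row 3: (0, 0, 2, 1); set L[3][1]=1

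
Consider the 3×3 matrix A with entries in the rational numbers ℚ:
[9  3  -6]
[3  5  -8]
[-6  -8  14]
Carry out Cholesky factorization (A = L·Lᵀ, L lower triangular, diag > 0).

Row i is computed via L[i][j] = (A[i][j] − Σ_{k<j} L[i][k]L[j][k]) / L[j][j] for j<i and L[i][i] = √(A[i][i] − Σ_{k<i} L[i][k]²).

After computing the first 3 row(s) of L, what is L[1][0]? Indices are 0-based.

Step 1: L[0][0] = √(9) = 3.
  L[1][0] = (3) / L[0][0] = 1.
Step 2: L[1][1] = √(4) = 2.
  L[2][0] = (-6) / L[0][0] = -2.
  L[2][1] = (-6) / L[1][1] = -3.
Step 3: L[2][2] = √(1) = 1.

L[1][0] = 1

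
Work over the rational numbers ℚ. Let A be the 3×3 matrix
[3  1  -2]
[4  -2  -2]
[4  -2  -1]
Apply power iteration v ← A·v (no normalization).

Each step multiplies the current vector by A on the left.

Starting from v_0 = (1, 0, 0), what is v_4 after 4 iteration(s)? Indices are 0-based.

v_4 = (5, -68, -40)

v_0 = (1, 0, 0).
v_1 = A·v_0 = (3, 4, 4).
v_2 = A·v_1 = (5, -4, 0).
v_3 = A·v_2 = (11, 28, 28).
v_4 = A·v_3 = (5, -68, -40).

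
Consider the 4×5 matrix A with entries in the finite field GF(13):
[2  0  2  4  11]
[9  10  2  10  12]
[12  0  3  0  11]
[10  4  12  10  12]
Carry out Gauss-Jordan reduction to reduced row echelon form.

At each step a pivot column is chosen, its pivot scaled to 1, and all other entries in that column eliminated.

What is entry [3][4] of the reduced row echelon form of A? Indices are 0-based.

step 1: normalize row 0 (÷2) = (1, 0, 1, 2, 12)
  row 1: subtract 9×row0 = (0, 10, 6, 5, 8)
  row 2: subtract 12×row0 = (0, 0, 4, 2, 10)
  row 3: subtract 10×row0 = (0, 4, 2, 3, 9)
step 2: normalize row 1 (÷10) = (0, 1, 11, 7, 6)
  row 3: subtract 4×row1 = (0, 0, 10, 1, 11)
step 3: normalize row 2 (÷4) = (0, 0, 1, 7, 9)
  row 0: subtract 1×row2 = (1, 0, 0, 8, 3)
  row 1: subtract 11×row2 = (0, 1, 0, 8, 11)
  row 3: subtract 10×row2 = (0, 0, 0, 9, 12)
step 4: normalize row 3 (÷9) = (0, 0, 0, 1, 10)
  row 0: subtract 8×row3 = (1, 0, 0, 0, 1)
  row 1: subtract 8×row3 = (0, 1, 0, 0, 9)
  row 2: subtract 7×row3 = (0, 0, 1, 0, 4)

M[3][4] = 10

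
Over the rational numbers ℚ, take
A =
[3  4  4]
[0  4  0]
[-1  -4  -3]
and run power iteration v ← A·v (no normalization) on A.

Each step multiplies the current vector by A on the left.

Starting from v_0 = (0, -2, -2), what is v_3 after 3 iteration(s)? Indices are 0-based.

v_0 = (0, -2, -2).
v_1 = A·v_0 = (-16, -8, 14).
v_2 = A·v_1 = (-24, -32, 6).
v_3 = A·v_2 = (-176, -128, 134).

v_3 = (-176, -128, 134)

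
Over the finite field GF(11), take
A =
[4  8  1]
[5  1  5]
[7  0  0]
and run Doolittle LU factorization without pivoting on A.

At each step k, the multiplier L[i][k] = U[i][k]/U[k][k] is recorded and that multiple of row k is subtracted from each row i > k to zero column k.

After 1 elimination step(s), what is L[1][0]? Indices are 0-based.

Step 1: pivot at (0,0) is 4.
  row1 ← row1 − (4)·row0  ⇒  L[1][0]=4, U row1=(0, 2, 1)
  row2 ← row2 − (10)·row0  ⇒  L[2][0]=10, U row2=(0, 8, 1)

L[1][0] = 4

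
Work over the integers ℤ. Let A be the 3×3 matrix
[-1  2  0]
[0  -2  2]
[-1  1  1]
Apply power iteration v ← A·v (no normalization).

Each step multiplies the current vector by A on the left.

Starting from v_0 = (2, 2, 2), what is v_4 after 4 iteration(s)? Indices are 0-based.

v_4 = (-26, 28, -12)

v_0 = (2, 2, 2).
v_1 = A·v_0 = (2, 0, 2).
v_2 = A·v_1 = (-2, 4, 0).
v_3 = A·v_2 = (10, -8, 6).
v_4 = A·v_3 = (-26, 28, -12).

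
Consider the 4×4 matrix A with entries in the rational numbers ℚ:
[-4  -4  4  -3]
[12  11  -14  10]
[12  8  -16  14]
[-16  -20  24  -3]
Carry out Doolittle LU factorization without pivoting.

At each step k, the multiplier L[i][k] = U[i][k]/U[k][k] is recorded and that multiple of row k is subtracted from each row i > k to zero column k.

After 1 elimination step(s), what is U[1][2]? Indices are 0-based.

k=0: U[0][0]=-4
  eliminate (1,0): mult=-3, new row 1: (0, -1, -2, 1); set L[1][0]=-3
  eliminate (2,0): mult=-3, new row 2: (0, -4, -4, 5); set L[2][0]=-3
  eliminate (3,0): mult=4, new row 3: (0, -4, 8, 9); set L[3][0]=4

U[1][2] = -2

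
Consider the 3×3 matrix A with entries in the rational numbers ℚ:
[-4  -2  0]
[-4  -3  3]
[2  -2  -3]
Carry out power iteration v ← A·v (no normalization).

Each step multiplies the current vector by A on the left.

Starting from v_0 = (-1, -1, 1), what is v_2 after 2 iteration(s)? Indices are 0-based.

v_0 = (-1, -1, 1).
v_1 = A·v_0 = (6, 10, -3).
v_2 = A·v_1 = (-44, -63, 1).

v_2 = (-44, -63, 1)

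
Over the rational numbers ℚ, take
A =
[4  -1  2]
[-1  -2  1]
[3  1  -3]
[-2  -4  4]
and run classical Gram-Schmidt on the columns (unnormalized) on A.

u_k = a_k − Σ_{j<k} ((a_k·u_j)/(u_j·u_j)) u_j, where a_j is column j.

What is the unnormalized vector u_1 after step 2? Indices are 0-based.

u_1 = (-11/5, -17/10, 1/10, -17/5)

Step 1: u_0 = a_0 = (4, -1, 3, -2).
Step 2: u_1 = a_1 − (3/10)·u_0 = (-11/5, -17/10, 1/10, -17/5).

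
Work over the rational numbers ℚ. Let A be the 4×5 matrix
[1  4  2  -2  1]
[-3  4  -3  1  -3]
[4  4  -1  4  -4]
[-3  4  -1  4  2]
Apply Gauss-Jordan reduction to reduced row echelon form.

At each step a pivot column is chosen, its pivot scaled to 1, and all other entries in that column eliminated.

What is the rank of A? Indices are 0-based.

pivot(0,0)=1: scale R0 → (1, 4, 2, -2, 1)
  clear (1,0): R1 −= (-3)R0 → (0, 16, 3, -5, 0)
  clear (2,0): R2 −= (4)R0 → (0, -12, -9, 12, -8)
  clear (3,0): R3 −= (-3)R0 → (0, 16, 5, -2, 5)
pivot(1,1)=16: scale R1 → (0, 1, 3/16, -5/16, 0)
  clear (0,1): R0 −= (4)R1 → (1, 0, 5/4, -3/4, 1)
  clear (2,1): R2 −= (-12)R1 → (0, 0, -27/4, 33/4, -8)
  clear (3,1): R3 −= (16)R1 → (0, 0, 2, 3, 5)
pivot(2,2)=-27/4: scale R2 → (0, 0, 1, -11/9, 32/27)
  clear (0,2): R0 −= (5/4)R2 → (1, 0, 0, 7/9, -13/27)
  clear (1,2): R1 −= (3/16)R2 → (0, 1, 0, -1/12, -2/9)
  clear (3,2): R3 −= (2)R2 → (0, 0, 0, 49/9, 71/27)
pivot(3,3)=49/9: scale R3 → (0, 0, 0, 1, 71/147)
  clear (0,3): R0 −= (7/9)R3 → (1, 0, 0, 0, -6/7)
  clear (1,3): R1 −= (-1/12)R3 → (0, 1, 0, 0, -107/588)
  clear (2,3): R2 −= (-11/9)R3 → (0, 0, 1, 0, 87/49)

rank = 4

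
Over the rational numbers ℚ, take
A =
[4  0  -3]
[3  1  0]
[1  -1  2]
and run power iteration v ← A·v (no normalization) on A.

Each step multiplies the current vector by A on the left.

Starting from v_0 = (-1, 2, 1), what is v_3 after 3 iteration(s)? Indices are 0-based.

v_0 = (-1, 2, 1).
v_1 = A·v_0 = (-7, -1, -1).
v_2 = A·v_1 = (-25, -22, -8).
v_3 = A·v_2 = (-76, -97, -19).

v_3 = (-76, -97, -19)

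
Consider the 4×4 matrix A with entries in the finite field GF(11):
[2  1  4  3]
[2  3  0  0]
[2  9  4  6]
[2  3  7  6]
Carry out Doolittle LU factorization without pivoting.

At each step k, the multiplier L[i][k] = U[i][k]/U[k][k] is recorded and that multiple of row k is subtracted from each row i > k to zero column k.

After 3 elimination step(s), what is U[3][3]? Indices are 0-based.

U[3][3] = 7

Step 1: pivot at (0,0) is 2.
  row1 ← row1 − (1)·row0  ⇒  L[1][0]=1, U row1=(0, 2, 7, 8)
  row2 ← row2 − (1)·row0  ⇒  L[2][0]=1, U row2=(0, 8, 0, 3)
  row3 ← row3 − (1)·row0  ⇒  L[3][0]=1, U row3=(0, 2, 3, 3)
Step 2: pivot at (1,1) is 2.
  row2 ← row2 − (4)·row1  ⇒  L[2][1]=4, U row2=(0, 0, 5, 4)
  row3 ← row3 − (1)·row1  ⇒  L[3][1]=1, U row3=(0, 0, 7, 6)
Step 3: pivot at (2,2) is 5.
  row3 ← row3 − (8)·row2  ⇒  L[3][2]=8, U row3=(0, 0, 0, 7)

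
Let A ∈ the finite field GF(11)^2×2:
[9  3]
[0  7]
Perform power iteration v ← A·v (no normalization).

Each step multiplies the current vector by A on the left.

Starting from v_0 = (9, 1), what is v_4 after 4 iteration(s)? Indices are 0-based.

v_4 = (4, 3)

v_0 = (9, 1).
v_1 = A·v_0 = (7, 7).
v_2 = A·v_1 = (7, 5).
v_3 = A·v_2 = (1, 2).
v_4 = A·v_3 = (4, 3).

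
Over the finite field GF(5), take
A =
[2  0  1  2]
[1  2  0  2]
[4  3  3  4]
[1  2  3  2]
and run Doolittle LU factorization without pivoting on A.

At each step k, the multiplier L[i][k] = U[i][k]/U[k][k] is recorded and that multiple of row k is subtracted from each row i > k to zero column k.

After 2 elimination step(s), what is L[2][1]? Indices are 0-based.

L[2][1] = 4

[col 0] pivot 2
  R1 -= 3*R0 → (0, 2, 2, 1)  (L[1][0] := 3)
  R2 -= 2*R0 → (0, 3, 1, 0)  (L[2][0] := 2)
  R3 -= 3*R0 → (0, 2, 0, 1)  (L[3][0] := 3)
[col 1] pivot 2
  R2 -= 4*R1 → (0, 0, 3, 1)  (L[2][1] := 4)
  R3 -= 1*R1 → (0, 0, 3, 0)  (L[3][1] := 1)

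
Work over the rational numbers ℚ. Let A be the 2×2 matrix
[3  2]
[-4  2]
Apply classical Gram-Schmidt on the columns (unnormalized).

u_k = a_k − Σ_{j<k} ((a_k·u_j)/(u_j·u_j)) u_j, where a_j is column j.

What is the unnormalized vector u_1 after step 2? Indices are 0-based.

Step 1: u_0 = a_0 = (3, -4).
Step 2: u_1 = a_1 − (-2/25)·u_0 = (56/25, 42/25).

u_1 = (56/25, 42/25)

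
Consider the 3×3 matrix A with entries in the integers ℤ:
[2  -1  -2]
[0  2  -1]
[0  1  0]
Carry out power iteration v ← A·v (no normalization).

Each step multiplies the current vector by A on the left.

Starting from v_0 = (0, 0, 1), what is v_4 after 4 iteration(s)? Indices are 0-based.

v_0 = (0, 0, 1).
v_1 = A·v_0 = (-2, -1, 0).
v_2 = A·v_1 = (-3, -2, -1).
v_3 = A·v_2 = (-2, -3, -2).
v_4 = A·v_3 = (3, -4, -3).

v_4 = (3, -4, -3)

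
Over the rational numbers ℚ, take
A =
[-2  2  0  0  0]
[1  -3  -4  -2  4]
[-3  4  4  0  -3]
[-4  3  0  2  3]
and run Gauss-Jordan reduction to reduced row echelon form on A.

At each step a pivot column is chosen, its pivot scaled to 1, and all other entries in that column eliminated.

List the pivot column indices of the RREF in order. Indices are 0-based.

pivot(0,0)=-2: scale R0 → (1, -1, 0, 0, 0)
  clear (1,0): R1 −= (1)R0 → (0, -2, -4, -2, 4)
  clear (2,0): R2 −= (-3)R0 → (0, 1, 4, 0, -3)
  clear (3,0): R3 −= (-4)R0 → (0, -1, 0, 2, 3)
pivot(1,1)=-2: scale R1 → (0, 1, 2, 1, -2)
  clear (0,1): R0 −= (-1)R1 → (1, 0, 2, 1, -2)
  clear (2,1): R2 −= (1)R1 → (0, 0, 2, -1, -1)
  clear (3,1): R3 −= (-1)R1 → (0, 0, 2, 3, 1)
pivot(2,2)=2: scale R2 → (0, 0, 1, -1/2, -1/2)
  clear (0,2): R0 −= (2)R2 → (1, 0, 0, 2, -1)
  clear (1,2): R1 −= (2)R2 → (0, 1, 0, 2, -1)
  clear (3,2): R3 −= (2)R2 → (0, 0, 0, 4, 2)
pivot(3,3)=4: scale R3 → (0, 0, 0, 1, 1/2)
  clear (0,3): R0 −= (2)R3 → (1, 0, 0, 0, -2)
  clear (1,3): R1 −= (2)R3 → (0, 1, 0, 0, -2)
  clear (2,3): R2 −= (-1/2)R3 → (0, 0, 1, 0, -1/4)

pivot columns: 0, 1, 2, 3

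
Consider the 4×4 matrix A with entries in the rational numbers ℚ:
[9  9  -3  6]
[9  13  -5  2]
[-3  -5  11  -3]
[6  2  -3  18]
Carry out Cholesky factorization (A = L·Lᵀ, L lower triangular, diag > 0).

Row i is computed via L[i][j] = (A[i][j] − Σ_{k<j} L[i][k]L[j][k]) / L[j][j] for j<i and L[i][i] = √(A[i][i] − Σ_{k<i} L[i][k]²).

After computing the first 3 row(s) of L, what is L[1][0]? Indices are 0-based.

L[1][0] = 3

Step 1: L[0][0] = √(9) = 3.
  L[1][0] = (9) / L[0][0] = 3.
Step 2: L[1][1] = √(4) = 2.
  L[2][0] = (-3) / L[0][0] = -1.
  L[2][1] = (-2) / L[1][1] = -1.
Step 3: L[2][2] = √(9) = 3.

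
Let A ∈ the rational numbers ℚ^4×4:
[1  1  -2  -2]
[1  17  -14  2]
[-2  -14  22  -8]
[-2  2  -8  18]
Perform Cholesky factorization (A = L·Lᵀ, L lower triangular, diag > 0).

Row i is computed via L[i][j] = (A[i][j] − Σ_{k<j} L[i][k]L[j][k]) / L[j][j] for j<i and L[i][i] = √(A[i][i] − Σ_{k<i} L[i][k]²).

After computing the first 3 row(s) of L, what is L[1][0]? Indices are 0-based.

Step 1: L[0][0] = √(1) = 1.
  L[1][0] = (1) / L[0][0] = 1.
Step 2: L[1][1] = √(16) = 4.
  L[2][0] = (-2) / L[0][0] = -2.
  L[2][1] = (-12) / L[1][1] = -3.
Step 3: L[2][2] = √(9) = 3.

L[1][0] = 1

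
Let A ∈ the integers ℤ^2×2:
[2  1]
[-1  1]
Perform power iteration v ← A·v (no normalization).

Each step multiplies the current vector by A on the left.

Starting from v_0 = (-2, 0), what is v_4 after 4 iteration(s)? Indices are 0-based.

v_4 = (0, 18)

v_0 = (-2, 0).
v_1 = A·v_0 = (-4, 2).
v_2 = A·v_1 = (-6, 6).
v_3 = A·v_2 = (-6, 12).
v_4 = A·v_3 = (0, 18).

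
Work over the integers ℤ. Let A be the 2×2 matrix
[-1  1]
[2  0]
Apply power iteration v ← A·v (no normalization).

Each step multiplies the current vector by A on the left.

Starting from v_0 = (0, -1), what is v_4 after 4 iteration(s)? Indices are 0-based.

v_0 = (0, -1).
v_1 = A·v_0 = (-1, 0).
v_2 = A·v_1 = (1, -2).
v_3 = A·v_2 = (-3, 2).
v_4 = A·v_3 = (5, -6).

v_4 = (5, -6)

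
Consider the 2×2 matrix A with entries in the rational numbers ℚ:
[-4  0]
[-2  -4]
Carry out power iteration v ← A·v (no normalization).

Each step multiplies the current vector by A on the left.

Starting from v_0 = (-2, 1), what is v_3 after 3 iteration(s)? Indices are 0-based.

v_3 = (128, 128)

v_0 = (-2, 1).
v_1 = A·v_0 = (8, 0).
v_2 = A·v_1 = (-32, -16).
v_3 = A·v_2 = (128, 128).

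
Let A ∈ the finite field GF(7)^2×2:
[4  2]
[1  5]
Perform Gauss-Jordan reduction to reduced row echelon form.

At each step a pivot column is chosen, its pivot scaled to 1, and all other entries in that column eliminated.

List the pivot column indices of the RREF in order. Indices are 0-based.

pivot columns: 0, 1

step 1: normalize row 0 (÷4) = (1, 4)
  row 1: subtract 1×row0 = (0, 1)
step 2: normalize row 1 (÷1) = (0, 1)
  row 0: subtract 4×row1 = (1, 0)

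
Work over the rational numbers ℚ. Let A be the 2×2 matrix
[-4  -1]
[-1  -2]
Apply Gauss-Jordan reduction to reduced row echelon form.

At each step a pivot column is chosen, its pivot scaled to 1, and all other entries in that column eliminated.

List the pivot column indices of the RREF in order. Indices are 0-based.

pivot(0,0)=-4: scale R0 → (1, 1/4)
  clear (1,0): R1 −= (-1)R0 → (0, -7/4)
pivot(1,1)=-7/4: scale R1 → (0, 1)
  clear (0,1): R0 −= (1/4)R1 → (1, 0)

pivot columns: 0, 1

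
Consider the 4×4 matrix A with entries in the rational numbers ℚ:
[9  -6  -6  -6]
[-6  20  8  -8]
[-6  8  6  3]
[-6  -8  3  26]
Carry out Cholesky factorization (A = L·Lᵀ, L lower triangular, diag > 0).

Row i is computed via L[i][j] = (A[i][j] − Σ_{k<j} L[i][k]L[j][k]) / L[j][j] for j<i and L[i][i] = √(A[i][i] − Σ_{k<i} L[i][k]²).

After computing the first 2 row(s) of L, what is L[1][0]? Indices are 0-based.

L[1][0] = -2

Step 1: L[0][0] = √(9) = 3.
  L[1][0] = (-6) / L[0][0] = -2.
Step 2: L[1][1] = √(16) = 4.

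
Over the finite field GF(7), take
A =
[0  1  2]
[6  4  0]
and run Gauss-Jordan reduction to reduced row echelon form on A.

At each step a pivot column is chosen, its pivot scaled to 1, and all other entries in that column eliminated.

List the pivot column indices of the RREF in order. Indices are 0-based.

pivot columns: 0, 1

pivot(0,0): swap R0↔R1
pivot(0,0)=6: scale R0 → (1, 3, 0)
pivot(1,1)=1: scale R1 → (0, 1, 2)
  clear (0,1): R0 −= (3)R1 → (1, 0, 1)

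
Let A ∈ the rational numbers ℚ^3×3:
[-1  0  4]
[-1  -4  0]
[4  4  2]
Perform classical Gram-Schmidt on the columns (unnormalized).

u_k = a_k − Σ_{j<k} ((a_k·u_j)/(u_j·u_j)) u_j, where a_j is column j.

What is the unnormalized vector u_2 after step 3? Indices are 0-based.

Step 1: u_0 = a_0 = (-1, -1, 4).
Step 2: u_1 = a_1 − (10/9)·u_0 = (10/9, -26/9, -4/9).
Step 3: u_2 = a_2 − (2/9)·u_0 − (4/11)·u_1 = (42/11, 14/11, 14/11).

u_2 = (42/11, 14/11, 14/11)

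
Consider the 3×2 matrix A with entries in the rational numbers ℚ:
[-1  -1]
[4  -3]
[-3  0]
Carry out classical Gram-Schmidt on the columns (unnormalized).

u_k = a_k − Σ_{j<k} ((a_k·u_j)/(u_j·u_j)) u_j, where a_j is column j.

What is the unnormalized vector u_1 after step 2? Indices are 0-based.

Step 1: u_0 = a_0 = (-1, 4, -3).
Step 2: u_1 = a_1 − (-11/26)·u_0 = (-37/26, -17/13, -33/26).

u_1 = (-37/26, -17/13, -33/26)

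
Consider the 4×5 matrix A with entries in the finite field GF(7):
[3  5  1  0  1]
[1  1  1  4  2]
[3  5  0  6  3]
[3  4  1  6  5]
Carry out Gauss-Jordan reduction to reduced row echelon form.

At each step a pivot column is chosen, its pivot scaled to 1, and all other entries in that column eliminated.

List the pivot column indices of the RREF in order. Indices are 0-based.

[1] R0 /= 3  ⇒  (1, 4, 5, 0, 5)
     R1 -= 1·R0  ⇒  (0, 4, 3, 4, 4)
     R2 -= 3·R0  ⇒  (0, 0, 6, 6, 2)
     R3 -= 3·R0  ⇒  (0, 6, 0, 6, 4)
[2] R1 /= 4  ⇒  (0, 1, 6, 1, 1)
     R0 -= 4·R1  ⇒  (1, 0, 2, 3, 1)
     R3 -= 6·R1  ⇒  (0, 0, 6, 0, 5)
[3] R2 /= 6  ⇒  (0, 0, 1, 1, 5)
     R0 -= 2·R2  ⇒  (1, 0, 0, 1, 5)
     R1 -= 6·R2  ⇒  (0, 1, 0, 2, 6)
     R3 -= 6·R2  ⇒  (0, 0, 0, 1, 3)
[4] R3 /= 1  ⇒  (0, 0, 0, 1, 3)
     R0 -= 1·R3  ⇒  (1, 0, 0, 0, 2)
     R1 -= 2·R3  ⇒  (0, 1, 0, 0, 0)
     R2 -= 1·R3  ⇒  (0, 0, 1, 0, 2)

pivot columns: 0, 1, 2, 3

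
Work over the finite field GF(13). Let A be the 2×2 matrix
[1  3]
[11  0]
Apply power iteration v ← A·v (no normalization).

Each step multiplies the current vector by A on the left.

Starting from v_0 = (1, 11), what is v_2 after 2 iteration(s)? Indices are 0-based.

v_0 = (1, 11).
v_1 = A·v_0 = (8, 11).
v_2 = A·v_1 = (2, 10).

v_2 = (2, 10)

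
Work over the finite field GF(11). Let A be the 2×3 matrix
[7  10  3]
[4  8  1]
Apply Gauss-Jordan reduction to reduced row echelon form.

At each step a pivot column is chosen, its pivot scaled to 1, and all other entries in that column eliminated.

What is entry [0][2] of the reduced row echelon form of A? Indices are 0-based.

step 1: normalize row 0 (÷7) = (1, 3, 2)
  row 1: subtract 4×row0 = (0, 7, 4)
step 2: normalize row 1 (÷7) = (0, 1, 10)
  row 0: subtract 3×row1 = (1, 0, 5)

M[0][2] = 5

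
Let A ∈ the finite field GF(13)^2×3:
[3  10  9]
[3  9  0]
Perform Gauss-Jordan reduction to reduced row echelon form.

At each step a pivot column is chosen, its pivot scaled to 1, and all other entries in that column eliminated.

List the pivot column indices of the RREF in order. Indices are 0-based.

pivot(0,0)=3: scale R0 → (1, 12, 3)
  clear (1,0): R1 −= (3)R0 → (0, 12, 4)
pivot(1,1)=12: scale R1 → (0, 1, 9)
  clear (0,1): R0 −= (12)R1 → (1, 0, 12)

pivot columns: 0, 1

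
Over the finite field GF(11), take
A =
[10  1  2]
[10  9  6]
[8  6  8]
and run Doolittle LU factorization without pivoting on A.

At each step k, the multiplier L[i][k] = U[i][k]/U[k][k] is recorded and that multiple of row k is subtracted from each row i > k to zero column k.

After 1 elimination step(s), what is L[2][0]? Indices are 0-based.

Step 1: pivot at (0,0) is 10.
  row1 ← row1 − (1)·row0  ⇒  L[1][0]=1, U row1=(0, 8, 4)
  row2 ← row2 − (3)·row0  ⇒  L[2][0]=3, U row2=(0, 3, 2)

L[2][0] = 3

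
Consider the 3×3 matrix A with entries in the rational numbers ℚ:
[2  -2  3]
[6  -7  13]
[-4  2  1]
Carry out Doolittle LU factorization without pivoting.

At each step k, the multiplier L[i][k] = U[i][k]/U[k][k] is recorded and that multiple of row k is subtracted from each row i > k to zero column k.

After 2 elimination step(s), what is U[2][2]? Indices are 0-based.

U[2][2] = -1

Step 1: pivot at (0,0) is 2.
  row1 ← row1 − (3)·row0  ⇒  L[1][0]=3, U row1=(0, -1, 4)
  row2 ← row2 − (-2)·row0  ⇒  L[2][0]=-2, U row2=(0, -2, 7)
Step 2: pivot at (1,1) is -1.
  row2 ← row2 − (2)·row1  ⇒  L[2][1]=2, U row2=(0, 0, -1)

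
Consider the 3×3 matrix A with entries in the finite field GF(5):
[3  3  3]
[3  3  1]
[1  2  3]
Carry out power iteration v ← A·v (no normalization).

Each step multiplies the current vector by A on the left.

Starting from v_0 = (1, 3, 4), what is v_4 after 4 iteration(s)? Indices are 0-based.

v_0 = (1, 3, 4).
v_1 = A·v_0 = (4, 1, 4).
v_2 = A·v_1 = (2, 4, 3).
v_3 = A·v_2 = (2, 1, 4).
v_4 = A·v_3 = (1, 3, 1).

v_4 = (1, 3, 1)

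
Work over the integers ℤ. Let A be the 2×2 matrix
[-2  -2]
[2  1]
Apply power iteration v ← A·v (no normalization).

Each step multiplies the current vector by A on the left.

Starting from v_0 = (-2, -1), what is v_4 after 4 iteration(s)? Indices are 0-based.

v_0 = (-2, -1).
v_1 = A·v_0 = (6, -5).
v_2 = A·v_1 = (-2, 7).
v_3 = A·v_2 = (-10, 3).
v_4 = A·v_3 = (14, -17).

v_4 = (14, -17)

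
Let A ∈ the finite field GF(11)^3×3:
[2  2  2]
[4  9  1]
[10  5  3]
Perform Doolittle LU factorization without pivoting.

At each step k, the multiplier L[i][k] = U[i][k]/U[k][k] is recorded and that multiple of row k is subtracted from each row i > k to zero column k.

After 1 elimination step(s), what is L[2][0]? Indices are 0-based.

k=0: U[0][0]=2
  eliminate (1,0): mult=2, new row 1: (0, 5, 8); set L[1][0]=2
  eliminate (2,0): mult=5, new row 2: (0, 6, 4); set L[2][0]=5

L[2][0] = 5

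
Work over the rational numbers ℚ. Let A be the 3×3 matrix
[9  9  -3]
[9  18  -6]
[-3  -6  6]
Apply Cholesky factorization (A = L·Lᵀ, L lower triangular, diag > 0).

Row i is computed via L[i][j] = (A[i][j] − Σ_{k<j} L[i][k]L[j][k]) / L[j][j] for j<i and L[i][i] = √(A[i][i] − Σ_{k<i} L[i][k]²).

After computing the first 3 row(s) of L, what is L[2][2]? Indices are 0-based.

Step 1: L[0][0] = √(9) = 3.
  L[1][0] = (9) / L[0][0] = 3.
Step 2: L[1][1] = √(9) = 3.
  L[2][0] = (-3) / L[0][0] = -1.
  L[2][1] = (-3) / L[1][1] = -1.
Step 3: L[2][2] = √(4) = 2.

L[2][2] = 2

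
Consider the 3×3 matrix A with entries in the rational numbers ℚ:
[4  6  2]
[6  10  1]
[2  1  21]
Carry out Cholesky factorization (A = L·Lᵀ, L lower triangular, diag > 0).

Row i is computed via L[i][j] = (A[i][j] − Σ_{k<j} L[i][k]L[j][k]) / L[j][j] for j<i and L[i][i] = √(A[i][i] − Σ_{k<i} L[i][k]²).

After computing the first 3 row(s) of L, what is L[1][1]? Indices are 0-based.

Step 1: L[0][0] = √(4) = 2.
  L[1][0] = (6) / L[0][0] = 3.
Step 2: L[1][1] = √(1) = 1.
  L[2][0] = (2) / L[0][0] = 1.
  L[2][1] = (-2) / L[1][1] = -2.
Step 3: L[2][2] = √(16) = 4.

L[1][1] = 1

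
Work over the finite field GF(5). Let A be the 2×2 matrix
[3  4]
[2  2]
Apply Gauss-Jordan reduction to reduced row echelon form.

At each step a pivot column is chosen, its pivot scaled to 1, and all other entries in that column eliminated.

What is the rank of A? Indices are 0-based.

rank = 2

[1] R0 /= 3  ⇒  (1, 3)
     R1 -= 2·R0  ⇒  (0, 1)
[2] R1 /= 1  ⇒  (0, 1)
     R0 -= 3·R1  ⇒  (1, 0)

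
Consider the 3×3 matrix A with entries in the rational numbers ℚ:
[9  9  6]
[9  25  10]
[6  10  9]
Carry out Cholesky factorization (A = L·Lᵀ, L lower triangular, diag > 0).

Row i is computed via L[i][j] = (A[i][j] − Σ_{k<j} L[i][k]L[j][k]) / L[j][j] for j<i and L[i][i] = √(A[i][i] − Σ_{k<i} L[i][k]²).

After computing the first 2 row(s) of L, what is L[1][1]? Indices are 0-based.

Step 1: L[0][0] = √(9) = 3.
  L[1][0] = (9) / L[0][0] = 3.
Step 2: L[1][1] = √(16) = 4.

L[1][1] = 4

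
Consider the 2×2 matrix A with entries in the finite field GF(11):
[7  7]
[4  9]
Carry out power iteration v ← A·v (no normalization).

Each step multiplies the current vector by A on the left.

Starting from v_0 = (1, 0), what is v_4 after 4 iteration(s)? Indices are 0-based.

v_0 = (1, 0).
v_1 = A·v_0 = (7, 4).
v_2 = A·v_1 = (0, 9).
v_3 = A·v_2 = (8, 4).
v_4 = A·v_3 = (7, 2).

v_4 = (7, 2)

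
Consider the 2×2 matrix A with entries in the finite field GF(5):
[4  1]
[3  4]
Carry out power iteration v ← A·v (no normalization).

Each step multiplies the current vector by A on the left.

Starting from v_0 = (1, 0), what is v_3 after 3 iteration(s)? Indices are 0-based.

v_0 = (1, 0).
v_1 = A·v_0 = (4, 3).
v_2 = A·v_1 = (4, 4).
v_3 = A·v_2 = (0, 3).

v_3 = (0, 3)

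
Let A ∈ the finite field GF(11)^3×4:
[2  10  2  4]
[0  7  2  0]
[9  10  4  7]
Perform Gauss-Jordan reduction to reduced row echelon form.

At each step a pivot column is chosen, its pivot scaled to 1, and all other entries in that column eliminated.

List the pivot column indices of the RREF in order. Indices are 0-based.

pivot columns: 0, 1, 2

[1] R0 /= 2  ⇒  (1, 5, 1, 2)
     R2 -= 9·R0  ⇒  (0, 9, 6, 0)
[2] R1 /= 7  ⇒  (0, 1, 5, 0)
     R0 -= 5·R1  ⇒  (1, 0, 9, 2)
     R2 -= 9·R1  ⇒  (0, 0, 5, 0)
[3] R2 /= 5  ⇒  (0, 0, 1, 0)
     R0 -= 9·R2  ⇒  (1, 0, 0, 2)
     R1 -= 5·R2  ⇒  (0, 1, 0, 0)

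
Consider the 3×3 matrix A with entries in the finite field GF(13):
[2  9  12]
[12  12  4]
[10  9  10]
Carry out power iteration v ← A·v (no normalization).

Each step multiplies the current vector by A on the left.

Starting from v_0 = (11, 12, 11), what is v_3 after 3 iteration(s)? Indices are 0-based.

v_0 = (11, 12, 11).
v_1 = A·v_0 = (2, 8, 3).
v_2 = A·v_1 = (8, 2, 5).
v_3 = A·v_2 = (3, 10, 5).

v_3 = (3, 10, 5)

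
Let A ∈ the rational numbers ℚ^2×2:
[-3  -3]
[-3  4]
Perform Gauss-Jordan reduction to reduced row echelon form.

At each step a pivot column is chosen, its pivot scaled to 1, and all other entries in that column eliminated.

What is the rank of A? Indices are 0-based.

rank = 2

[1] R0 /= -3  ⇒  (1, 1)
     R1 -= -3·R0  ⇒  (0, 7)
[2] R1 /= 7  ⇒  (0, 1)
     R0 -= 1·R1  ⇒  (1, 0)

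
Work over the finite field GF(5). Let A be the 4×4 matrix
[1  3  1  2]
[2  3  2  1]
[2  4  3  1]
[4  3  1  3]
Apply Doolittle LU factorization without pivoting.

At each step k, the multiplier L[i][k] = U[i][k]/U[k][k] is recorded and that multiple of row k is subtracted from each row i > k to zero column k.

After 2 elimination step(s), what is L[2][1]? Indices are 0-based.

L[2][1] = 4

[col 0] pivot 1
  R1 -= 2*R0 → (0, 2, 0, 2)  (L[1][0] := 2)
  R2 -= 2*R0 → (0, 3, 1, 2)  (L[2][0] := 2)
  R3 -= 4*R0 → (0, 1, 2, 0)  (L[3][0] := 4)
[col 1] pivot 2
  R2 -= 4*R1 → (0, 0, 1, 4)  (L[2][1] := 4)
  R3 -= 3*R1 → (0, 0, 2, 4)  (L[3][1] := 3)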